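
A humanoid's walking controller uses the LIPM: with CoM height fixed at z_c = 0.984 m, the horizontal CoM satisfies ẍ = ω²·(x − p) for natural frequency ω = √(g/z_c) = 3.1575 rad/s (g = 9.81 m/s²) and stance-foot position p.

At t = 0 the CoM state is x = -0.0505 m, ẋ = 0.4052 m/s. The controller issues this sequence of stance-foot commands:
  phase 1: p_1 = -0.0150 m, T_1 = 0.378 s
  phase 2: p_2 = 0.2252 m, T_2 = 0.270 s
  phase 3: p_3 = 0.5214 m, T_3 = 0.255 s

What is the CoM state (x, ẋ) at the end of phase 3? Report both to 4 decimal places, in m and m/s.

x = 0.2695, ẋ = -0.2030

phase 1: p=-0.0150, T=0.378, ωT=1.193535, cosh=1.800935, sinh=1.497787; start (x,ẋ)=(-0.050500, 0.405200) → end (x,ẋ)=(0.113277, 0.561850)
phase 2: p=0.2252, T=0.270, ωT=0.852525, cosh=1.385949, sinh=0.959612; start (x,ẋ)=(0.113277, 0.561850) → end (x,ẋ)=(0.240835, 0.439571)
phase 3: p=0.5214, T=0.255, ωT=0.805163, cosh=1.342038, sinh=0.895022; start (x,ẋ)=(0.240835, 0.439571) → end (x,ẋ)=(0.269472, -0.202965)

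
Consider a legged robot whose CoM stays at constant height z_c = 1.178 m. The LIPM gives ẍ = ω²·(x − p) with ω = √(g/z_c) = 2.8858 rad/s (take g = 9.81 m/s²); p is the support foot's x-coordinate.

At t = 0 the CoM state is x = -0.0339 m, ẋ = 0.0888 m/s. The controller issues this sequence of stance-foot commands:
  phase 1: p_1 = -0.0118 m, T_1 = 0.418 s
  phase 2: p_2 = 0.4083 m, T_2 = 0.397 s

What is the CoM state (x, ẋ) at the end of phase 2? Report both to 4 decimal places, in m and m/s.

phase 1: p=-0.0118, T=0.418, ωT=1.206264, cosh=1.820147, sinh=1.520834; start (x,ẋ)=(-0.033900, 0.088800) → end (x,ẋ)=(-0.005227, 0.064636)
phase 2: p=0.4083, T=0.397, ωT=1.145663, cosh=1.731269, sinh=1.413256; start (x,ẋ)=(-0.005227, 0.064636) → end (x,ẋ)=(-0.275972, -1.574615)

x = -0.2760, ẋ = -1.5746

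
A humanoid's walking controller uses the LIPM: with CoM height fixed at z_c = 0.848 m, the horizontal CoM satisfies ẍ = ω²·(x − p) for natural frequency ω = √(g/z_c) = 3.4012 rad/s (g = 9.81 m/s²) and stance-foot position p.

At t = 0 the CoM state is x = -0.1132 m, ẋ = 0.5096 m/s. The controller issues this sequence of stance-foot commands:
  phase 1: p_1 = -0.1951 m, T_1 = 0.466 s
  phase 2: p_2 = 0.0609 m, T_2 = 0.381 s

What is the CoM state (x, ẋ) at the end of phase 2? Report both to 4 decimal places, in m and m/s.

phase 1: p=-0.1951, T=0.466, ωT=1.584959, cosh=2.542024, sinh=2.337068; start (x,ẋ)=(-0.113200, 0.509600) → end (x,ẋ)=(0.363253, 1.946425)
phase 2: p=0.0609, T=0.381, ωT=1.295857, cosh=1.963895, sinh=1.690232; start (x,ẋ)=(0.363253, 1.946425) → end (x,ẋ)=(1.621970, 5.560749)

x = 1.6220, ẋ = 5.5607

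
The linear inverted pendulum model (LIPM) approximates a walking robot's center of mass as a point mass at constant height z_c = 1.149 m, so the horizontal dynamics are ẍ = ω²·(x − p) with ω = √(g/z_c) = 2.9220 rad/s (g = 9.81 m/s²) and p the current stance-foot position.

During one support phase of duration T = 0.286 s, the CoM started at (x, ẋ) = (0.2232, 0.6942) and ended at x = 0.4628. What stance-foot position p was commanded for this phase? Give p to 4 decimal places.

p = 0.1769

ωT = 2.9220·0.286 = 0.835692; cosh(ωT) = 1.369992, sinh(ωT) = 0.936418
x(T) = p + (x₀−p)·cosh(ωT) + (ẋ₀/ω)·sinh(ωT) ⇒ p·(1 − cosh) = x(T) − x₀·cosh − (ẋ₀/ω)·sinh
numerator   = 0.4628 − (0.2232)·1.369992 − (0.6942/2.9220)·0.936418 = -0.065453
denominator = 1 − 1.369992 = -0.369992
p = -0.065453 / -0.369992 = 0.1769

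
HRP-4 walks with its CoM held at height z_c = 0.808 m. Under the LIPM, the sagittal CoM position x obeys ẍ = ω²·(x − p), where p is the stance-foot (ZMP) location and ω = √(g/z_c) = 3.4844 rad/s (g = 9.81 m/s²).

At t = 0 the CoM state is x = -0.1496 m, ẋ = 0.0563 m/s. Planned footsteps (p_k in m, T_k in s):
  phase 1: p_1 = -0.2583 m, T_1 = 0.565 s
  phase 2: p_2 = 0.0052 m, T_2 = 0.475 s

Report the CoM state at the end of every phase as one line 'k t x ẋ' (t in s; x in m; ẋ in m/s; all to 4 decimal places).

1 0.5650 0.1952 1.5353
2 1.0400 1.6315 5.8335

phase 1: p=-0.2583, T=0.565, ωT=1.968686, cosh=3.650450, sinh=3.510810; start (x,ẋ)=(-0.149600, 0.056300) → end (x,ẋ)=(0.195231, 1.535255)
phase 2: p=0.0052, T=0.475, ωT=1.655090, cosh=2.712313, sinh=2.521238; start (x,ẋ)=(0.195231, 1.535255) → end (x,ẋ)=(1.631500, 5.833511)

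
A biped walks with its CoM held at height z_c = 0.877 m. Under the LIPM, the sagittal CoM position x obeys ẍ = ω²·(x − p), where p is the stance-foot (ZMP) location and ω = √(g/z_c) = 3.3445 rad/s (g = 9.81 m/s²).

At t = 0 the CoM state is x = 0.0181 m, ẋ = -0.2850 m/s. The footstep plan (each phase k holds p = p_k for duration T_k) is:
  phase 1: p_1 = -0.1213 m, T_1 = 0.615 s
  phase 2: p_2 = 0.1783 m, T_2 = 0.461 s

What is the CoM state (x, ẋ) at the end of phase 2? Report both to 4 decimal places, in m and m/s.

phase 1: p=-0.1213, T=0.615, ωT=2.056868, cosh=3.974642, sinh=3.846788; start (x,ẋ)=(0.018100, -0.285000) → end (x,ẋ)=(0.104963, 0.660689)
phase 2: p=0.1783, T=0.461, ωT=1.541815, cosh=2.443527, sinh=2.229535; start (x,ẋ)=(0.104963, 0.660689) → end (x,ẋ)=(0.439532, 1.067561)

x = 0.4395, ẋ = 1.0676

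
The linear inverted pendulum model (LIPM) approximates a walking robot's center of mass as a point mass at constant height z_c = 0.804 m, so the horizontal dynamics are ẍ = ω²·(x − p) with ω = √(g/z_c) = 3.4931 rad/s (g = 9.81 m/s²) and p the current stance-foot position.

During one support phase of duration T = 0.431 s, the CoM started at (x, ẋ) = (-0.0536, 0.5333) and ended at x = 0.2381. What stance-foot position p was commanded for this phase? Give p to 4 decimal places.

p = -0.0277

ωT = 3.4931·0.431 = 1.505526; cosh(ωT) = 2.364212, sinh(ωT) = 2.142312
x(T) = p + (x₀−p)·cosh(ωT) + (ẋ₀/ω)·sinh(ωT) ⇒ p·(1 − cosh) = x(T) − x₀·cosh − (ẋ₀/ω)·sinh
numerator   = 0.2381 − (-0.0536)·2.364212 − (0.5333/3.4931)·2.142312 = 0.037750
denominator = 1 − 2.364212 = -1.364212
p = 0.037750 / -1.364212 = -0.0277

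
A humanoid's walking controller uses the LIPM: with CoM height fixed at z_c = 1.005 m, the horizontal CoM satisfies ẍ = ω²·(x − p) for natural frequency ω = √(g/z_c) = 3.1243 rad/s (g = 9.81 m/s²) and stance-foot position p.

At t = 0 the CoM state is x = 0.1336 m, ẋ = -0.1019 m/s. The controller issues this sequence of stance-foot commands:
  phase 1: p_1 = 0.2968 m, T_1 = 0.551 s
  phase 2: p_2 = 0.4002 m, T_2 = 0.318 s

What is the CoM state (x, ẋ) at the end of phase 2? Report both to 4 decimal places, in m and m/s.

phase 1: p=0.2968, T=0.551, ωT=1.721489, cosh=2.885826, sinh=2.707026; start (x,ẋ)=(0.133600, -0.101900) → end (x,ẋ)=(-0.262457, -1.674340)
phase 2: p=0.4002, T=0.318, ωT=0.993527, cosh=1.535506, sinh=1.165238; start (x,ẋ)=(-0.262457, -1.674340) → end (x,ẋ)=(-1.241776, -4.983398)

x = -1.2418, ẋ = -4.9834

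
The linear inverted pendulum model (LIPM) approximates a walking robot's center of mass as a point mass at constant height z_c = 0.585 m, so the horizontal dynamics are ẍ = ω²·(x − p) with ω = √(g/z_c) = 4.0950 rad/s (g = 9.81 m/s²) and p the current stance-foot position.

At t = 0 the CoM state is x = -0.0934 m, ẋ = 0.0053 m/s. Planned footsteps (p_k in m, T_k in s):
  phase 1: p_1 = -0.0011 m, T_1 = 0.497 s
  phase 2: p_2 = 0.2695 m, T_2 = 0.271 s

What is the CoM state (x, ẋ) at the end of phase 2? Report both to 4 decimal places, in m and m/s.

x = -1.2441, ẋ = -5.8163

phase 1: p=-0.0011, T=0.497, ωT=2.035215, cosh=3.892275, sinh=3.761623; start (x,ẋ)=(-0.093400, 0.005300) → end (x,ẋ)=(-0.355488, -1.401146)
phase 2: p=0.2695, T=0.271, ωT=1.109745, cosh=1.681614, sinh=1.351971; start (x,ẋ)=(-0.355488, -1.401146) → end (x,ẋ)=(-1.244080, -5.816323)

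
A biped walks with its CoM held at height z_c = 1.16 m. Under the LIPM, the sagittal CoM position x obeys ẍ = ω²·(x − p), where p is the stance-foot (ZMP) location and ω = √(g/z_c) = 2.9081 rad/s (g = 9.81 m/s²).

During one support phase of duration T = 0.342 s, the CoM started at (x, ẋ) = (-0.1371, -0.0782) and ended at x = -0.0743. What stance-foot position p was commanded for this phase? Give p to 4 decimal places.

ωT = 2.9081·0.342 = 0.994570; cosh(ωT) = 1.536722, sinh(ωT) = 1.166840
x(T) = p + (x₀−p)·cosh(ωT) + (ẋ₀/ω)·sinh(ωT) ⇒ p·(1 − cosh) = x(T) − x₀·cosh − (ẋ₀/ω)·sinh
numerator   = -0.0743 − (-0.1371)·1.536722 − (-0.0782/2.9081)·1.166840 = 0.167761
denominator = 1 − 1.536722 = -0.536722
p = 0.167761 / -0.536722 = -0.3126

p = -0.3126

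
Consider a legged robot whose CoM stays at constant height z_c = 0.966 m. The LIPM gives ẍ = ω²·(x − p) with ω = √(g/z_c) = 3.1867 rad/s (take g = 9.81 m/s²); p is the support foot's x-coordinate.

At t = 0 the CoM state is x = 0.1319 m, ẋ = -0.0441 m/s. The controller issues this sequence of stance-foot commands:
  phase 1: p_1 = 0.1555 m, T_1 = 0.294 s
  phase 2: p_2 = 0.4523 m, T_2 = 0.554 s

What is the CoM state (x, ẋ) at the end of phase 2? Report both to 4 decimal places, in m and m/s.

x = -0.7199, ẋ = -3.5714

phase 1: p=0.1555, T=0.294, ωT=0.936890, cosh=1.471938, sinh=1.080094; start (x,ẋ)=(0.131900, -0.044100) → end (x,ẋ)=(0.105815, -0.146142)
phase 2: p=0.4523, T=0.554, ωT=1.765432, cosh=3.007604, sinh=2.836491; start (x,ẋ)=(0.105815, -0.146142) → end (x,ẋ)=(-0.719871, -3.571431)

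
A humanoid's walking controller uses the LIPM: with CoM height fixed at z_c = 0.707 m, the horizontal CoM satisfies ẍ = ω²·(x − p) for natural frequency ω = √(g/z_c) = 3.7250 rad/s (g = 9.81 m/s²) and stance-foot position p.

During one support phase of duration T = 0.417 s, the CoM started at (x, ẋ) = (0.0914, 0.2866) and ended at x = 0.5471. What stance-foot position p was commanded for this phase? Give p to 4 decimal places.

p = -0.1005

ωT = 3.7250·0.417 = 1.553325; cosh(ωT) = 2.469353, sinh(ωT) = 2.257809
x(T) = p + (x₀−p)·cosh(ωT) + (ẋ₀/ω)·sinh(ωT) ⇒ p·(1 − cosh) = x(T) − x₀·cosh − (ẋ₀/ω)·sinh
numerator   = 0.5471 − (0.0914)·2.469353 − (0.2866/3.7250)·2.257809 = 0.147686
denominator = 1 − 2.469353 = -1.469353
p = 0.147686 / -1.469353 = -0.1005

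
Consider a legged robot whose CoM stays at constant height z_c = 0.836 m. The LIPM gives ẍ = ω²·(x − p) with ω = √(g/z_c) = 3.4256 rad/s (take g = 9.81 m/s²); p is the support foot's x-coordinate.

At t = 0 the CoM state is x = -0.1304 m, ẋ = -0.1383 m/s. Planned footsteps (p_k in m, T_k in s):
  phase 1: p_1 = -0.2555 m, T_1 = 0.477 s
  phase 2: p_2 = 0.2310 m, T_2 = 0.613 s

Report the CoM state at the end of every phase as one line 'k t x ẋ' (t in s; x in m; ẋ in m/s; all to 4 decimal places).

phase 1: p=-0.2555, T=0.477, ωT=1.634011, cosh=2.659767, sinh=2.464622; start (x,ẋ)=(-0.130400, -0.138300) → end (x,ẋ)=(-0.022266, 0.688350)
phase 2: p=0.2310, T=0.613, ωT=2.099893, cosh=4.143882, sinh=4.021412; start (x,ẋ)=(-0.022266, 0.688350) → end (x,ẋ)=(-0.010431, -0.636491)

1 0.4770 -0.0223 0.6883
2 1.0900 -0.0104 -0.6365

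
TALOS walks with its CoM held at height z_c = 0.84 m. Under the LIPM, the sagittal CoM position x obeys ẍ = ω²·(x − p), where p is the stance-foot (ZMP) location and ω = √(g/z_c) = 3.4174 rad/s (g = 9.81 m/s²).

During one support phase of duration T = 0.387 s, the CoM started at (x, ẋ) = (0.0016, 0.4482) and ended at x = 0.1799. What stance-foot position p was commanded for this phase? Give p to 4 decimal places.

p = 0.0514

ωT = 3.4174·0.387 = 1.322534; cosh(ωT) = 2.009689, sinh(ωT) = 1.743230
x(T) = p + (x₀−p)·cosh(ωT) + (ẋ₀/ω)·sinh(ωT) ⇒ p·(1 − cosh) = x(T) − x₀·cosh − (ẋ₀/ω)·sinh
numerator   = 0.1799 − (0.0016)·2.009689 − (0.4482/3.4174)·1.743230 = -0.051944
denominator = 1 − 2.009689 = -1.009689
p = -0.051944 / -1.009689 = 0.0514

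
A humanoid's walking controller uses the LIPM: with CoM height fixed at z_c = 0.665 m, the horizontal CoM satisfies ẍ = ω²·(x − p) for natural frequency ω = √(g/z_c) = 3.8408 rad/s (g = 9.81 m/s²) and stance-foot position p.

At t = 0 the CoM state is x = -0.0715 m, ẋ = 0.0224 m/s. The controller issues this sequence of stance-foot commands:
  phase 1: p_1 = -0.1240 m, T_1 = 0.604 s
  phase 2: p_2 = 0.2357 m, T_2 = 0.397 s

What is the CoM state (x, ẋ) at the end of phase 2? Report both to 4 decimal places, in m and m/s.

phase 1: p=-0.1240, T=0.604, ωT=2.319843, cosh=5.136184, sinh=5.037895; start (x,ẋ)=(-0.071500, 0.022400) → end (x,ẋ)=(0.175031, 1.130902)
phase 2: p=0.2357, T=0.397, ωT=1.524798, cosh=2.405939, sinh=2.188274; start (x,ẋ)=(0.175031, 1.130902) → end (x,ẋ)=(0.734060, 2.210977)

x = 0.7341, ẋ = 2.2110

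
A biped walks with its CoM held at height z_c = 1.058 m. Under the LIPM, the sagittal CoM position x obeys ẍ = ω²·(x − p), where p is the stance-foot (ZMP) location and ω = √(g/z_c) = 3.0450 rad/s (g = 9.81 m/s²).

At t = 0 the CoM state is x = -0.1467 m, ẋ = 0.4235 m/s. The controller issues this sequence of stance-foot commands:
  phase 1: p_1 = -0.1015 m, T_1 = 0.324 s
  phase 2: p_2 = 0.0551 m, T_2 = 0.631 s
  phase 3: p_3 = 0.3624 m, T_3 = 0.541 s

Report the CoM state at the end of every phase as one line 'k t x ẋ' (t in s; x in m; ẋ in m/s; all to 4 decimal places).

phase 1: p=-0.1015, T=0.324, ωT=0.986580, cosh=1.527448, sinh=1.154598; start (x,ẋ)=(-0.146700, 0.423500) → end (x,ẋ)=(-0.009959, 0.487962)
phase 2: p=0.0551, T=0.631, ωT=1.921395, cosh=3.488441, sinh=3.342039; start (x,ẋ)=(-0.009959, 0.487962) → end (x,ẋ)=(0.363710, 1.040158)
phase 3: p=0.3624, T=0.541, ωT=1.647345, cosh=2.692867, sinh=2.500307; start (x,ẋ)=(0.363710, 1.040158) → end (x,ẋ)=(1.220020, 2.810980)

1 0.3240 -0.0100 0.4880
2 0.9550 0.3637 1.0402
3 1.4960 1.2200 2.8110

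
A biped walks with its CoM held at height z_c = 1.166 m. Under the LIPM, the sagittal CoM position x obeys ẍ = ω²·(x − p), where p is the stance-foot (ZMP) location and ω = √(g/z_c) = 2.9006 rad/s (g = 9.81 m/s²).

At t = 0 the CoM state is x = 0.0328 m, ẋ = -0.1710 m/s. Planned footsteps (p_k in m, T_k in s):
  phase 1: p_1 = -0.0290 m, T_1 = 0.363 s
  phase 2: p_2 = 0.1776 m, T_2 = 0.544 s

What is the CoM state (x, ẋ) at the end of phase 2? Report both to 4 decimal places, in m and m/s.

x = -0.3201, ẋ = -1.3451

phase 1: p=-0.0290, T=0.363, ωT=1.052918, cosh=1.607460, sinh=1.258542; start (x,ẋ)=(0.032800, -0.171000) → end (x,ẋ)=(-0.003854, -0.049273)
phase 2: p=0.1776, T=0.544, ωT=1.577926, cosh=2.525651, sinh=2.319248; start (x,ẋ)=(-0.003854, -0.049273) → end (x,ẋ)=(-0.320088, -1.345127)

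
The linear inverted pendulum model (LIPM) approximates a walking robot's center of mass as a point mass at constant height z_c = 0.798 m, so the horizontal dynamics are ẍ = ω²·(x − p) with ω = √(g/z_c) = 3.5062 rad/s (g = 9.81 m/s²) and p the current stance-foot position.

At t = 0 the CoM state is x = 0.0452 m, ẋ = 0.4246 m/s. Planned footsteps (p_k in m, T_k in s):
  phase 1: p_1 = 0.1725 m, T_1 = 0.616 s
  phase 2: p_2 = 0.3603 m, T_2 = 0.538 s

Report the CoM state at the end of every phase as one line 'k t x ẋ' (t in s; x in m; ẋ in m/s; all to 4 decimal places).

1 0.6160 0.1313 -0.0440
2 1.1540 -0.4527 -2.7353

phase 1: p=0.1725, T=0.616, ωT=2.159819, cosh=4.392458, sinh=4.277112; start (x,ẋ)=(0.045200, 0.424600) → end (x,ẋ)=(0.131297, -0.044005)
phase 2: p=0.3603, T=0.538, ωT=1.886336, cosh=3.373392, sinh=3.221765; start (x,ẋ)=(0.131297, -0.044005) → end (x,ẋ)=(-0.452651, -2.735296)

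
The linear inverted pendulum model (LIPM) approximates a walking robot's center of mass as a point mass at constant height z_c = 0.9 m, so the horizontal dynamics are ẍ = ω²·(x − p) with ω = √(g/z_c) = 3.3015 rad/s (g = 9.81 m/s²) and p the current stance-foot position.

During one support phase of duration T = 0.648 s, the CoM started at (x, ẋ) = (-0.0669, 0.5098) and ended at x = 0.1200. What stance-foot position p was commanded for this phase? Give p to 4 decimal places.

ωT = 3.3015·0.648 = 2.139372; cosh(ωT) = 4.305915, sinh(ωT) = 4.188186
x(T) = p + (x₀−p)·cosh(ωT) + (ẋ₀/ω)·sinh(ωT) ⇒ p·(1 − cosh) = x(T) − x₀·cosh − (ẋ₀/ω)·sinh
numerator   = 0.1200 − (-0.0669)·4.305915 − (0.5098/3.3015)·4.188186 = -0.238652
denominator = 1 − 4.305915 = -3.305915
p = -0.238652 / -3.305915 = 0.0722

p = 0.0722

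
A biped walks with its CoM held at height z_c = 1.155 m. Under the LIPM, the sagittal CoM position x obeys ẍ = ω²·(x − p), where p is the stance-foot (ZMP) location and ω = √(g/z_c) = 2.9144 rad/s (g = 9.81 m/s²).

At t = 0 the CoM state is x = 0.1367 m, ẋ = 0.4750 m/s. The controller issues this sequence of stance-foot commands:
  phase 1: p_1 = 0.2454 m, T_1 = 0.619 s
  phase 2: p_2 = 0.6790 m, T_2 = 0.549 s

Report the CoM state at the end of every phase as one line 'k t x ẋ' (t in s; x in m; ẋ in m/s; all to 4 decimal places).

1 0.6190 0.3879 0.5456
2 1.1680 0.3734 -0.6090

phase 1: p=0.2454, T=0.619, ωT=1.804014, cosh=3.119307, sinh=2.954670; start (x,ẋ)=(0.136700, 0.475000) → end (x,ẋ)=(0.387895, 0.545645)
phase 2: p=0.6790, T=0.549, ωT=1.600006, cosh=2.577478, sinh=2.375582; start (x,ẋ)=(0.387895, 0.545645) → end (x,ẋ)=(0.373448, -0.609049)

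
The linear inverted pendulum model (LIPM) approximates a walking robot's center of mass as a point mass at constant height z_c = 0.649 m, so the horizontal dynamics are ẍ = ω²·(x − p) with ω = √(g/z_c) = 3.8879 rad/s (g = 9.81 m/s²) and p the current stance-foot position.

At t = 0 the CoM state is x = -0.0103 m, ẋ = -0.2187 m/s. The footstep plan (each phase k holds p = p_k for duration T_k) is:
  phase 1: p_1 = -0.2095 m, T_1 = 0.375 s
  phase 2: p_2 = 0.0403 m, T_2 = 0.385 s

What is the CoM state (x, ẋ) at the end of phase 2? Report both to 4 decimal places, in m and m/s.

phase 1: p=-0.2095, T=0.375, ωT=1.457963, cosh=2.264953, sinh=2.032243; start (x,ẋ)=(-0.010300, -0.218700) → end (x,ẋ)=(0.127362, 1.078565)
phase 2: p=0.0403, T=0.385, ωT=1.496842, cosh=2.345696, sinh=2.121860; start (x,ẋ)=(0.127362, 1.078565) → end (x,ẋ)=(0.833158, 3.248210)

x = 0.8332, ẋ = 3.2482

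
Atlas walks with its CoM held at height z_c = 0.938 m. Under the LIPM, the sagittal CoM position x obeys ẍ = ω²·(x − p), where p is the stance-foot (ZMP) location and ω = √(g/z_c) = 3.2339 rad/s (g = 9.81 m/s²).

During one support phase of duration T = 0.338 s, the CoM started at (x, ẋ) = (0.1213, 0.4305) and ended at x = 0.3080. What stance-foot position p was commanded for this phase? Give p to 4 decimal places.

p = 0.1055

ωT = 3.2339·0.338 = 1.093058; cosh(ωT) = 1.659287, sinh(ωT) = 1.324097
x(T) = p + (x₀−p)·cosh(ωT) + (ẋ₀/ω)·sinh(ωT) ⇒ p·(1 − cosh) = x(T) − x₀·cosh − (ẋ₀/ω)·sinh
numerator   = 0.3080 − (0.1213)·1.659287 − (0.4305/3.2339)·1.324097 = -0.069537
denominator = 1 − 1.659287 = -0.659287
p = -0.069537 / -0.659287 = 0.1055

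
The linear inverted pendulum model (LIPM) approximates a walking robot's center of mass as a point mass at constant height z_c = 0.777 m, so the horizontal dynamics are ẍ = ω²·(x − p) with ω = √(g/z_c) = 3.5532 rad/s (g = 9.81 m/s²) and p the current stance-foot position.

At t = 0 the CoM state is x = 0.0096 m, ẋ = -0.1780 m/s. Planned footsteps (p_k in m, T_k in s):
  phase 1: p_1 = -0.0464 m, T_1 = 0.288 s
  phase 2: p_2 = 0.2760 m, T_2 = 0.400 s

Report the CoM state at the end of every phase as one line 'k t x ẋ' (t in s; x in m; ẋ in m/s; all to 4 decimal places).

1 0.2880 -0.0191 -0.0386
2 0.6880 -0.3920 -2.1299

phase 1: p=-0.0464, T=0.288, ωT=1.023322, cosh=1.570910, sinh=1.211511; start (x,ẋ)=(0.009600, -0.178000) → end (x,ẋ)=(-0.019121, -0.038557)
phase 2: p=0.2760, T=0.400, ωT=1.421280, cosh=2.191912, sinh=1.950507; start (x,ẋ)=(-0.019121, -0.038557) → end (x,ẋ)=(-0.392044, -2.129858)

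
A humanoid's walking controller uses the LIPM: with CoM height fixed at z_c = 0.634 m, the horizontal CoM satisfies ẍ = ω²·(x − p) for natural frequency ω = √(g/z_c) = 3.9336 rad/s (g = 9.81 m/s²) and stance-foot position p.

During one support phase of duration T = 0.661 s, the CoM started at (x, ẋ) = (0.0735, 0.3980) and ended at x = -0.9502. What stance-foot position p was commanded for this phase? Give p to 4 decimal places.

ωT = 3.9336·0.661 = 2.600110; cosh(ωT) = 6.769740, sinh(ωT) = 6.695474
x(T) = p + (x₀−p)·cosh(ωT) + (ẋ₀/ω)·sinh(ωT) ⇒ p·(1 − cosh) = x(T) − x₀·cosh − (ẋ₀/ω)·sinh
numerator   = -0.9502 − (0.0735)·6.769740 − (0.3980/3.9336)·6.695474 = -2.125221
denominator = 1 − 6.769740 = -5.769740
p = -2.125221 / -5.769740 = 0.3683

p = 0.3683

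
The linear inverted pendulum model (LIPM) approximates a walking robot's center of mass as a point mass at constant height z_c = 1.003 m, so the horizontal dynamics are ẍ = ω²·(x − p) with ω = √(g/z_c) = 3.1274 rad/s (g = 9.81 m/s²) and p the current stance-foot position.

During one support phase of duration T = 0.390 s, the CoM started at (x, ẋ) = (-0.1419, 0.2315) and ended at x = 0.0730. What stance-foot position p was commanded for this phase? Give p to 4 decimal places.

ωT = 3.1274·0.390 = 1.219686; cosh(ωT) = 1.840724, sinh(ωT) = 1.545401
x(T) = p + (x₀−p)·cosh(ωT) + (ẋ₀/ω)·sinh(ωT) ⇒ p·(1 − cosh) = x(T) − x₀·cosh − (ẋ₀/ω)·sinh
numerator   = 0.0730 − (-0.1419)·1.840724 − (0.2315/3.1274)·1.545401 = 0.219803
denominator = 1 − 1.840724 = -0.840724
p = 0.219803 / -0.840724 = -0.2614

p = -0.2614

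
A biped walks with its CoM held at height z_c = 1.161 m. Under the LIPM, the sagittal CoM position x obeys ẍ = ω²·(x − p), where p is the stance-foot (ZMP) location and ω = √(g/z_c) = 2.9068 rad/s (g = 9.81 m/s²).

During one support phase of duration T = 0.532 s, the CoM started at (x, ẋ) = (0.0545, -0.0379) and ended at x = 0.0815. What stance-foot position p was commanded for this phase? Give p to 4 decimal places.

ωT = 2.9068·0.532 = 1.546418; cosh(ωT) = 2.453816, sinh(ωT) = 2.240806
x(T) = p + (x₀−p)·cosh(ωT) + (ẋ₀/ω)·sinh(ωT) ⇒ p·(1 − cosh) = x(T) − x₀·cosh − (ẋ₀/ω)·sinh
numerator   = 0.0815 − (0.0545)·2.453816 − (-0.0379/2.9068)·2.240806 = -0.023016
denominator = 1 − 2.453816 = -1.453816
p = -0.023016 / -1.453816 = 0.0158

p = 0.0158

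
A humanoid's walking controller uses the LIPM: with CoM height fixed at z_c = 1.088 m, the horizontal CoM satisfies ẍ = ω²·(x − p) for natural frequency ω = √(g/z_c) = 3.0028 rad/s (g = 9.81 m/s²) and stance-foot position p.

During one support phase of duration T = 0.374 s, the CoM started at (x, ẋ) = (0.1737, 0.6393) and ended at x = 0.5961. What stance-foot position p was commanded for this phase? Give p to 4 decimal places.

ωT = 3.0028·0.374 = 1.123047; cosh(ωT) = 1.699747, sinh(ωT) = 1.374460
x(T) = p + (x₀−p)·cosh(ωT) + (ẋ₀/ω)·sinh(ωT) ⇒ p·(1 − cosh) = x(T) − x₀·cosh − (ẋ₀/ω)·sinh
numerator   = 0.5961 − (0.1737)·1.699747 − (0.6393/3.0028)·1.374460 = 0.008230
denominator = 1 − 1.699747 = -0.699747
p = 0.008230 / -0.699747 = -0.0118

p = -0.0118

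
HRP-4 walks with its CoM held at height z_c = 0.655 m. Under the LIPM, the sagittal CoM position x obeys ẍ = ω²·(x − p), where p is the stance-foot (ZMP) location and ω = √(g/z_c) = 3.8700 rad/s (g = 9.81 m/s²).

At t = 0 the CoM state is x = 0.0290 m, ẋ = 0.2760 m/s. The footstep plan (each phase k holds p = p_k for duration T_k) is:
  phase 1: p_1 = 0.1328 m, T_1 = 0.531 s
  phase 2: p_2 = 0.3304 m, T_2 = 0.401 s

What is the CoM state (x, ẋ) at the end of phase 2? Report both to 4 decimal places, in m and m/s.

x = -0.7577, ẋ = -4.0307

phase 1: p=0.1328, T=0.531, ωT=2.054970, cosh=3.967350, sinh=3.839253; start (x,ẋ)=(0.029000, 0.276000) → end (x,ẋ)=(-0.005204, -0.447263)
phase 2: p=0.3304, T=0.401, ωT=1.551870, cosh=2.466070, sinh=2.254219; start (x,ẋ)=(-0.005204, -0.447263) → end (x,ẋ)=(-0.757746, -4.030729)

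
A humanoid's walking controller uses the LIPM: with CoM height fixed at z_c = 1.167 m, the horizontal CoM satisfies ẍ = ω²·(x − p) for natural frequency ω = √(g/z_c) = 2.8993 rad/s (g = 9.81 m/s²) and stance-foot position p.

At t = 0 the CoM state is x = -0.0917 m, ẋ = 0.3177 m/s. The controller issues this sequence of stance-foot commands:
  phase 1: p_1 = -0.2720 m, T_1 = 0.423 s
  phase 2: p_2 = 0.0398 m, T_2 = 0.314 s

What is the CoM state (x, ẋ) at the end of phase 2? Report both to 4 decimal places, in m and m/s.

x = 0.8217, ẋ = 2.6066

phase 1: p=-0.2720, T=0.423, ωT=1.226404, cosh=1.851147, sinh=1.557801; start (x,ẋ)=(-0.091700, 0.317700) → end (x,ẋ)=(0.232463, 1.402440)
phase 2: p=0.0398, T=0.314, ωT=0.910380, cosh=1.443819, sinh=1.041448; start (x,ẋ)=(0.232463, 1.402440) → end (x,ẋ)=(0.821736, 2.606610)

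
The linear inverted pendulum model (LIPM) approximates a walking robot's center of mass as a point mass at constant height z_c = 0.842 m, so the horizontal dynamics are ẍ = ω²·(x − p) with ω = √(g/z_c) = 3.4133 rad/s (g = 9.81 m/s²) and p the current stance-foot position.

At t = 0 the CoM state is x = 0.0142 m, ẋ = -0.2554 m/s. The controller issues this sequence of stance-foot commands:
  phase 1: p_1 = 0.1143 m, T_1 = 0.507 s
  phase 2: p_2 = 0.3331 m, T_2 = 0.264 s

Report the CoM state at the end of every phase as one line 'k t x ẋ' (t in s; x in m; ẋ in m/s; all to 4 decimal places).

phase 1: p=0.1143, T=0.507, ωT=1.730543, cosh=2.910453, sinh=2.733265; start (x,ẋ)=(0.014200, -0.255400) → end (x,ẋ)=(-0.381553, -1.677208)
phase 2: p=0.3331, T=0.264, ωT=0.901111, cosh=1.434228, sinh=1.028110; start (x,ẋ)=(-0.381553, -1.677208) → end (x,ẋ)=(-1.197062, -4.913392)

1 0.5070 -0.3816 -1.6772
2 0.7710 -1.1971 -4.9134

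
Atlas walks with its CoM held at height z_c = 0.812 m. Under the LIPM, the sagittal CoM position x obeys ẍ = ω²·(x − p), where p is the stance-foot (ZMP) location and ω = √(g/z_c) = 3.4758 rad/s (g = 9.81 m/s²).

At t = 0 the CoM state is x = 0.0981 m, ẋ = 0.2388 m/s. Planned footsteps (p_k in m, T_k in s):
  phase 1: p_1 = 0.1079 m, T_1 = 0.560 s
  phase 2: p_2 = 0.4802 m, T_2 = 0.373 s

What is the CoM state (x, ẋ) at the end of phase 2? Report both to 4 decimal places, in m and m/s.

phase 1: p=0.1079, T=0.560, ωT=1.946448, cosh=3.573273, sinh=3.430493; start (x,ẋ)=(0.098100, 0.238800) → end (x,ẋ)=(0.308569, 0.736445)
phase 2: p=0.4802, T=0.373, ωT=1.296473, cosh=1.964937, sinh=1.691442; start (x,ẋ)=(0.308569, 0.736445) → end (x,ẋ)=(0.501336, 0.438031)

x = 0.5013, ẋ = 0.4380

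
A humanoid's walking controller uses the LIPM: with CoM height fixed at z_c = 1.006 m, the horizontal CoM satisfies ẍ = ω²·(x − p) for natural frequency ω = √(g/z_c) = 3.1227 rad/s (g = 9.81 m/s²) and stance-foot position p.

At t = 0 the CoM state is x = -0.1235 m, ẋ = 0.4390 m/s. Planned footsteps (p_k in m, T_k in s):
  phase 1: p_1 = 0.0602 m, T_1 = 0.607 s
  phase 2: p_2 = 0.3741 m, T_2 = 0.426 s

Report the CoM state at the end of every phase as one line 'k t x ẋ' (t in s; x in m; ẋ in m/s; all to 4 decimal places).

1 0.6070 -0.1076 -0.3720
2 1.0330 -0.8101 -3.3985

phase 1: p=0.0602, T=0.607, ωT=1.895479, cosh=3.402991, sinh=3.252744; start (x,ẋ)=(-0.123500, 0.439000) → end (x,ẋ)=(-0.107647, -0.371991)
phase 2: p=0.3741, T=0.426, ωT=1.330270, cosh=2.023235, sinh=1.758830; start (x,ẋ)=(-0.107647, -0.371991) → end (x,ẋ)=(-0.810109, -3.398526)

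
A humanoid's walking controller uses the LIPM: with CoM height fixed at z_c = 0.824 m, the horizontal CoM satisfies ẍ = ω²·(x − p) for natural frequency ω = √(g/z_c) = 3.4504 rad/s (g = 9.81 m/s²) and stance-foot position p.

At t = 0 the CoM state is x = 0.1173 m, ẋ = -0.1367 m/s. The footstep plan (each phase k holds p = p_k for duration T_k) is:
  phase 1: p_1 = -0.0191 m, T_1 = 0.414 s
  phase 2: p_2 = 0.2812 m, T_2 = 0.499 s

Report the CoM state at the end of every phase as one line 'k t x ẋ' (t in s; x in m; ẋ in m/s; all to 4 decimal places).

phase 1: p=-0.0191, T=0.414, ωT=1.428466, cosh=2.205984, sinh=1.966308; start (x,ẋ)=(0.117300, -0.136700) → end (x,ẋ)=(0.203894, 0.623854)
phase 2: p=0.2812, T=0.499, ωT=1.721750, cosh=2.886530, sinh=2.707777; start (x,ẋ)=(0.203894, 0.623854) → end (x,ẋ)=(0.547637, 1.078511)

1 0.4140 0.2039 0.6239
2 0.9130 0.5476 1.0785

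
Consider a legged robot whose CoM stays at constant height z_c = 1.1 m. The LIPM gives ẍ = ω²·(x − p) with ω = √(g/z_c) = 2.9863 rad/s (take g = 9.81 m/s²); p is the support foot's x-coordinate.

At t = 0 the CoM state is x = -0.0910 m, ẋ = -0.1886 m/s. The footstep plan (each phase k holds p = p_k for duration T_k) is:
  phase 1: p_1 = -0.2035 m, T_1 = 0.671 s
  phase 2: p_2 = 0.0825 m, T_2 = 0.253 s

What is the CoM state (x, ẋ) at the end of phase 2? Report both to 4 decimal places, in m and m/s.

x = 0.1060, ẋ = 0.4383

phase 1: p=-0.2035, T=0.671, ωT=2.003807, cosh=3.776032, sinh=3.641211; start (x,ẋ)=(-0.091000, -0.188600) → end (x,ẋ)=(-0.008657, 0.511137)
phase 2: p=0.0825, T=0.253, ωT=0.755534, cosh=1.299254, sinh=0.829494; start (x,ẋ)=(-0.008657, 0.511137) → end (x,ẋ)=(0.106040, 0.438289)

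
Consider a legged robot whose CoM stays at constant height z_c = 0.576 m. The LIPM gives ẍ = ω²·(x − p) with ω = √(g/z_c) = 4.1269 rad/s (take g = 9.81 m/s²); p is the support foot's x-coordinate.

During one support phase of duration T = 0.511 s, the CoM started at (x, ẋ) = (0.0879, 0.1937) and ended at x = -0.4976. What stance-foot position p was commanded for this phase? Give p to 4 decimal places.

p = 0.3319

ωT = 4.1269·0.511 = 2.108846; cosh(ωT) = 4.180053, sinh(ωT) = 4.058675
x(T) = p + (x₀−p)·cosh(ωT) + (ẋ₀/ω)·sinh(ωT) ⇒ p·(1 − cosh) = x(T) − x₀·cosh − (ẋ₀/ω)·sinh
numerator   = -0.4976 − (0.0879)·4.180053 − (0.1937/4.1269)·4.058675 = -1.055524
denominator = 1 − 4.180053 = -3.180053
p = -1.055524 / -3.180053 = 0.3319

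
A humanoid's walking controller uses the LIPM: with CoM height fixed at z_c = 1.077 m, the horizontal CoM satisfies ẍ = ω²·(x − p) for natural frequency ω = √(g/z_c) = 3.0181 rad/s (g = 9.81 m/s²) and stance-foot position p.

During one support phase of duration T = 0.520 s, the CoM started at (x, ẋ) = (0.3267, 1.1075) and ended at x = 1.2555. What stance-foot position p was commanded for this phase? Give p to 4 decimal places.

ωT = 3.0181·0.520 = 1.569412; cosh(ωT) = 2.505995, sinh(ωT) = 2.297828
x(T) = p + (x₀−p)·cosh(ωT) + (ẋ₀/ω)·sinh(ωT) ⇒ p·(1 − cosh) = x(T) − x₀·cosh − (ẋ₀/ω)·sinh
numerator   = 1.2555 − (0.3267)·2.505995 − (1.1075/3.0181)·2.297828 = -0.406403
denominator = 1 − 2.505995 = -1.505995
p = -0.406403 / -1.505995 = 0.2699

p = 0.2699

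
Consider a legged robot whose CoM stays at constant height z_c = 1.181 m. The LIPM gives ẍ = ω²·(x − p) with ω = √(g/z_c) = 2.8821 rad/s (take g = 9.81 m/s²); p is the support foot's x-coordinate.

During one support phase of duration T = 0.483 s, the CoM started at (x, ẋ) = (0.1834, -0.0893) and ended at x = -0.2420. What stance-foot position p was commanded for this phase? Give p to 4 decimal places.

ωT = 2.8821·0.483 = 1.392054; cosh(ωT) = 2.135835, sinh(ωT) = 1.887271
x(T) = p + (x₀−p)·cosh(ωT) + (ẋ₀/ω)·sinh(ωT) ⇒ p·(1 − cosh) = x(T) − x₀·cosh − (ẋ₀/ω)·sinh
numerator   = -0.2420 − (0.1834)·2.135835 − (-0.0893/2.8821)·1.887271 = -0.575236
denominator = 1 − 2.135835 = -1.135835
p = -0.575236 / -1.135835 = 0.5064

p = 0.5064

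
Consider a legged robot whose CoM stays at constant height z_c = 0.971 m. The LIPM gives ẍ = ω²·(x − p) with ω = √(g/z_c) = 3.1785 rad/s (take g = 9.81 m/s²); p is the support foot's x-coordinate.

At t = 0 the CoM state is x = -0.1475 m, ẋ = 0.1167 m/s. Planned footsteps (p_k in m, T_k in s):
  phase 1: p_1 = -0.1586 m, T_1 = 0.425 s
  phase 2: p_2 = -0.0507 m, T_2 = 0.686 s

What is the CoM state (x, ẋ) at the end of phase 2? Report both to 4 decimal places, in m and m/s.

phase 1: p=-0.1586, T=0.425, ωT=1.350863, cosh=2.059885, sinh=1.800869; start (x,ẋ)=(-0.147500, 0.116700) → end (x,ẋ)=(-0.069616, 0.303926)
phase 2: p=-0.0507, T=0.686, ωT=2.180451, cosh=4.481644, sinh=4.368653; start (x,ẋ)=(-0.069616, 0.303926) → end (x,ẋ)=(0.282254, 1.099429)

x = 0.2823, ẋ = 1.0994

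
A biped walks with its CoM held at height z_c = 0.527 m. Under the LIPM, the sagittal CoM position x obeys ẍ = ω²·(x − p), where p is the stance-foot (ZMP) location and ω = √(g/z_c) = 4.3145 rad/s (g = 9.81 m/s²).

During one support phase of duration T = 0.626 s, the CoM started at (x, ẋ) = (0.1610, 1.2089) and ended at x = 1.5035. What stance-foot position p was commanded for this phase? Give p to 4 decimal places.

p = 0.2744

ωT = 4.3145·0.626 = 2.700877; cosh(ωT) = 7.479967, sinh(ωT) = 7.412820
x(T) = p + (x₀−p)·cosh(ωT) + (ẋ₀/ω)·sinh(ωT) ⇒ p·(1 − cosh) = x(T) − x₀·cosh − (ẋ₀/ω)·sinh
numerator   = 1.5035 − (0.1610)·7.479967 − (1.2089/4.3145)·7.412820 = -1.777808
denominator = 1 − 7.479967 = -6.479967
p = -1.777808 / -6.479967 = 0.2744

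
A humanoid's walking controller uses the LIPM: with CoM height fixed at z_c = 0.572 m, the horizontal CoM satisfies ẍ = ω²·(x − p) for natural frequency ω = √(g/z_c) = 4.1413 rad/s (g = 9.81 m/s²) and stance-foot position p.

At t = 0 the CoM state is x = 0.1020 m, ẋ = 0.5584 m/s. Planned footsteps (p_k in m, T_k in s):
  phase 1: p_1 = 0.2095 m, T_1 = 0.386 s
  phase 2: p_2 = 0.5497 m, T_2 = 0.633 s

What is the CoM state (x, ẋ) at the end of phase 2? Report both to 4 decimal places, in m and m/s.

x = -0.8744, ẋ = -5.7803

phase 1: p=0.2095, T=0.386, ωT=1.598542, cosh=2.574003, sinh=2.371812; start (x,ẋ)=(0.102000, 0.558400) → end (x,ẋ)=(0.252602, 0.381417)
phase 2: p=0.5497, T=0.633, ωT=2.621443, cosh=6.914128, sinh=6.841430; start (x,ẋ)=(0.252602, 0.381417) → end (x,ẋ)=(-0.874370, -5.780326)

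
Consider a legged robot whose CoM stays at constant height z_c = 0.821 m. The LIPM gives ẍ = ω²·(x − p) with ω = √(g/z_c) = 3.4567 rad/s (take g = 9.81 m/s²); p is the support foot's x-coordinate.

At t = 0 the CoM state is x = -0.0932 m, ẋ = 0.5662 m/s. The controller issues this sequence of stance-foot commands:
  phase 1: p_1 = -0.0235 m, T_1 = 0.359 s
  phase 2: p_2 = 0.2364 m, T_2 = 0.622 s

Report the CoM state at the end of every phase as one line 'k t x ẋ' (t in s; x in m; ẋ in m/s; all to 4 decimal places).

1 0.3590 0.1055 0.6792
2 0.9810 0.4988 1.0390

phase 1: p=-0.0235, T=0.359, ωT=1.240955, cosh=1.874012, sinh=1.584904; start (x,ẋ)=(-0.093200, 0.566200) → end (x,ẋ)=(0.105485, 0.679212)
phase 2: p=0.2364, T=0.622, ωT=2.150067, cosh=4.350957, sinh=4.234480; start (x,ẋ)=(0.105485, 0.679212) → end (x,ẋ)=(0.498834, 1.038978)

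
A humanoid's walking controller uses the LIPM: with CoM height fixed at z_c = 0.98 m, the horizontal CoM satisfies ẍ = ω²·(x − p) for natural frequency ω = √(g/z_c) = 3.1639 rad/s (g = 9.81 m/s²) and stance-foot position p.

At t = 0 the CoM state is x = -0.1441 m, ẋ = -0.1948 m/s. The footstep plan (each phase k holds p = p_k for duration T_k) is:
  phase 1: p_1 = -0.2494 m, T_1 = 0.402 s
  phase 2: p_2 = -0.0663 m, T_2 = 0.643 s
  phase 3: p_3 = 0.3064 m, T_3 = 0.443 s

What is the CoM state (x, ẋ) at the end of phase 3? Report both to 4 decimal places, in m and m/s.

phase 1: p=-0.2494, T=0.402, ωT=1.271888, cosh=1.923942, sinh=1.643640; start (x,ẋ)=(-0.144100, -0.194800) → end (x,ẋ)=(-0.148007, 0.172809)
phase 2: p=-0.0663, T=0.643, ωT=2.034388, cosh=3.889164, sinh=3.758404; start (x,ẋ)=(-0.148007, 0.172809) → end (x,ẋ)=(-0.178792, -0.299515)
phase 3: p=0.3064, T=0.443, ωT=1.401608, cosh=2.153963, sinh=1.907762; start (x,ẋ)=(-0.178792, -0.299515) → end (x,ẋ)=(-0.919287, -3.573750)

x = -0.9193, ẋ = -3.5737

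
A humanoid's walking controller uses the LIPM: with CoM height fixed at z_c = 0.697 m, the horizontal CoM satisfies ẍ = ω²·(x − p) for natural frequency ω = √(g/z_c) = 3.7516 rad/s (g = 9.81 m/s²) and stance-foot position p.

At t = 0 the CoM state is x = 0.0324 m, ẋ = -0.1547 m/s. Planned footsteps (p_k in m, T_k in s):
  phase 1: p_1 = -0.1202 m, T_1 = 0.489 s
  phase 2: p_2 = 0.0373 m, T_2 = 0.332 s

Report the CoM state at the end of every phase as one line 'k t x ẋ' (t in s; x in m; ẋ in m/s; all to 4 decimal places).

1 0.4890 0.2440 1.2501
2 0.8210 0.9571 3.5873

phase 1: p=-0.1202, T=0.489, ωT=1.834532, cosh=3.210947, sinh=3.051259; start (x,ẋ)=(0.032400, -0.154700) → end (x,ẋ)=(0.243970, 1.250094)
phase 2: p=0.0373, T=0.332, ωT=1.245531, cosh=1.881284, sinh=1.593496; start (x,ẋ)=(0.243970, 1.250094) → end (x,ẋ)=(0.957083, 3.587286)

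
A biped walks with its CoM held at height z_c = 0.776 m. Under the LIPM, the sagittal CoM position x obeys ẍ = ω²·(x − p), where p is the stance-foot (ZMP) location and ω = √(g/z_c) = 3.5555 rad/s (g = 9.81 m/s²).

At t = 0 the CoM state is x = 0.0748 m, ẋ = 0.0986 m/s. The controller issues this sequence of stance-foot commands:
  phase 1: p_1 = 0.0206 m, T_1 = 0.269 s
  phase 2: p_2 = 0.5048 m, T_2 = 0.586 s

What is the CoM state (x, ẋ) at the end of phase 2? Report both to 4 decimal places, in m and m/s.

phase 1: p=0.0206, T=0.269, ωT=0.956430, cosh=1.493325, sinh=1.109063; start (x,ẋ)=(0.074800, 0.098600) → end (x,ẋ)=(0.132294, 0.360967)
phase 2: p=0.5048, T=0.586, ωT=2.083523, cosh=4.078605, sinh=3.954114; start (x,ẋ)=(0.132294, 0.360967) → end (x,ẋ)=(-0.613067, -3.764758)

x = -0.6131, ẋ = -3.7648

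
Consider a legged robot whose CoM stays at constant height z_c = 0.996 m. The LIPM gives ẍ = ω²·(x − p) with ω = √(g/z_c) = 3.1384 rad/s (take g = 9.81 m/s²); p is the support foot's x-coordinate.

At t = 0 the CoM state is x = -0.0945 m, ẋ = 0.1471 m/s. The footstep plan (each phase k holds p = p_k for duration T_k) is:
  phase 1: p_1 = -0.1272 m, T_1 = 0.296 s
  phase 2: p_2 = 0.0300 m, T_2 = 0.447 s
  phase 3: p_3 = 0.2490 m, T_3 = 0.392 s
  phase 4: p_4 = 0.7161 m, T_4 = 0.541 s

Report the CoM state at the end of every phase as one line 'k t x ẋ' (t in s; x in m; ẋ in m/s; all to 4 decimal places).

phase 1: p=-0.1272, T=0.296, ωT=0.928966, cosh=1.463426, sinh=1.068465; start (x,ẋ)=(-0.094500, 0.147100) → end (x,ẋ)=(-0.029266, 0.324922)
phase 2: p=0.0300, T=0.447, ωT=1.402865, cosh=2.156363, sinh=1.910471; start (x,ẋ)=(-0.029266, 0.324922) → end (x,ẋ)=(0.099994, 0.345301)
phase 3: p=0.2490, T=0.392, ωT=1.230253, cosh=1.857157, sinh=1.564938; start (x,ẋ)=(0.099994, 0.345301) → end (x,ẋ)=(0.144455, -0.090548)
phase 4: p=0.7161, T=0.541, ωT=1.697874, cosh=2.822698, sinh=2.639626; start (x,ẋ)=(0.144455, -0.090548) → end (x,ẋ)=(-0.973640, -4.991215)

1 0.2960 -0.0293 0.3249
2 0.7430 0.1000 0.3453
3 1.1350 0.1445 -0.0905
4 1.6760 -0.9736 -4.9912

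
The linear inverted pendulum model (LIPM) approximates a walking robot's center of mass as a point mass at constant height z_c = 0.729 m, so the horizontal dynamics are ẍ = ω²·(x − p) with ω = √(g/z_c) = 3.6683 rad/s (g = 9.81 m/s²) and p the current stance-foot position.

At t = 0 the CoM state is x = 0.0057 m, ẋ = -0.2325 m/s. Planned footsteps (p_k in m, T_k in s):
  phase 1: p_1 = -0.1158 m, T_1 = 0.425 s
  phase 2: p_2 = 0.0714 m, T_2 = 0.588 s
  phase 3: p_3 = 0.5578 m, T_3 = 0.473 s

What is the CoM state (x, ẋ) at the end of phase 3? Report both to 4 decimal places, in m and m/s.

phase 1: p=-0.1158, T=0.425, ωT=1.559028, cosh=2.482268, sinh=2.271928; start (x,ẋ)=(0.005700, -0.232500) → end (x,ẋ)=(0.041799, 0.435467)
phase 2: p=0.0714, T=0.588, ωT=2.156960, cosh=4.380249, sinh=4.264572; start (x,ẋ)=(0.041799, 0.435467) → end (x,ẋ)=(0.447991, 1.444382)
phase 3: p=0.5578, T=0.473, ωT=1.735106, cosh=2.922955, sinh=2.746573; start (x,ẋ)=(0.447991, 1.444382) → end (x,ẋ)=(1.318288, 3.115510)

x = 1.3183, ẋ = 3.1155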